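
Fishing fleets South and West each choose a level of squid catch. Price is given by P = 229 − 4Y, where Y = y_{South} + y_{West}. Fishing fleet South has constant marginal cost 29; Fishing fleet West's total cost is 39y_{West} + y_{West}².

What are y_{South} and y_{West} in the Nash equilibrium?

Fishing fleet South's profit: π = y_{South}(229 − 4(y_{South} + y_{West})) − 29y_{South}.
∂π/∂y_{South} = 200 − 8y_{South} − 4y_{West} = 0, so y_{South} = 25 − 0.5y_{West}.
For West: ∂π/∂y_{West} = 190 − 10y_{West} − 4y_{South} = 0 ⇒ y_{West} = 19 − 0.4y_{South}.
Solving the two reaction functions simultaneously: (1 − (−0.5)(−0.4))y_{South} = 25 − 0.5·19, so 0.8y_{South} = 15.5 and y_{South} = 19.375.
Then y_{West} = 19 − 0.4·19.375 = 11.25.

19.375, 11.25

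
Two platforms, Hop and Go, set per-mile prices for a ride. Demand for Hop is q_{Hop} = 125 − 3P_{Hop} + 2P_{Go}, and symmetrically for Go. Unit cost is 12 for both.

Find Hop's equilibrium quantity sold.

Hop's profit: π = (P_{Hop} − 12)(125 − 3P_{Hop} + 2P_{Go}).
∂π/∂P_{Hop} = 161 − 6P_{Hop} + 2P_{Go} = 0 ⇒ P_{Hop} = 161/6 + (1/3)P_{Go}.
The game is symmetric, so in equilibrium P_{Go} = P_{Hop}: the reaction function gives (2/3)P_{Hop} = 161/6, hence P_{Hop} = 40.25.
q_{Hop} = 125 − 3·40.25 + 2·40.25 = 84.75.

84.75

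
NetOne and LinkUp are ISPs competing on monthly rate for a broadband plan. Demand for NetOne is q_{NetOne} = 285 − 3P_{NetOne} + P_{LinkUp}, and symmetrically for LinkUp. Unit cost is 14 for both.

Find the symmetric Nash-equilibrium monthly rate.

NetOne's profit: π = (P_{NetOne} − 14)(285 − 3P_{NetOne} + P_{LinkUp}).
∂π/∂P_{NetOne} = 327 − 6P_{NetOne} + P_{LinkUp} = 0 ⇒ P_{NetOne} = 54.5 + (1/6)P_{LinkUp}.
Setting P_{NetOne} = P_{LinkUp} in the reaction function: P_{NetOne} = 54.5 + (1/6)P_{NetOne}, so P_{NetOne} = 54.5 / (5/6) = 65.4.

65.4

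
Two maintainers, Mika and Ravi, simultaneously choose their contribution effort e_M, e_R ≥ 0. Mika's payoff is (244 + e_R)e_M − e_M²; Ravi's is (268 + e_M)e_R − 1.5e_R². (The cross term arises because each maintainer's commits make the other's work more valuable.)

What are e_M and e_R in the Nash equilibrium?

Expanding Mika's payoff: 244e_M + e_Re_M − e_M².
∂π/∂e_M = 244 + e_R − 2e_M = 0, so e_M = 122 + 0.5e_R.
Likewise for Ravi: e_R = 268/3 + (1/3)e_M.
Substituting the second reaction function into the first: e_M = 122 + 0.5(268/3 + (1/3)e_M), which gives (5/6)e_M = 500/3 ⇒ e_M = 200.
Then e_R = 268/3 + (1/3)·200 = 156.

200, 156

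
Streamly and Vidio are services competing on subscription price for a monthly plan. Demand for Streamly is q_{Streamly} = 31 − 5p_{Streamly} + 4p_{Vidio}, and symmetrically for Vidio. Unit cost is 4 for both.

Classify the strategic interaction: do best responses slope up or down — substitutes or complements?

Streamly's profit: π = (p_{Streamly} − 4)(31 − 5p_{Streamly} + 4p_{Vidio}).
∂π/∂p_{Streamly} = 51 − 10p_{Streamly} + 4p_{Vidio} = 0 ⇒ p_{Streamly} = 5.1 + 0.4p_{Vidio}.
The best-response slope dp_{Streamly}/dp_{Vidio} = 0.4 > 0: the reaction function is upward-sloping, so the choices are strategic complements.

strategic complements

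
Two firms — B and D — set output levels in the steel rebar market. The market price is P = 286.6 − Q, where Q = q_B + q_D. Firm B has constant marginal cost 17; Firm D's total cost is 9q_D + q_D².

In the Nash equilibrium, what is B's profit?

13087.36

Firm B's profit: π = q_B(286.6 − (q_B + q_D)) − 17q_B.
∂π/∂q_B = 269.6 − 2q_B − q_D = 0, so q_B = 134.8 − 0.5q_D.
For D: ∂π/∂q_D = 277.6 − 4q_D − q_B = 0 ⇒ q_D = 69.4 − 0.25q_B.
Solving the two reaction functions simultaneously: (1 − (−0.5)(−0.25))q_B = 134.8 − 0.5·69.4, so 0.875q_B = 100.1 and q_B = 114.4.
Then q_D = 69.4 − 0.25·114.4 = 40.8.
Price P = 286.6 − 155.2 = 131.4.
B's profit: (131.4 − 17)·114.4 = 13087.36.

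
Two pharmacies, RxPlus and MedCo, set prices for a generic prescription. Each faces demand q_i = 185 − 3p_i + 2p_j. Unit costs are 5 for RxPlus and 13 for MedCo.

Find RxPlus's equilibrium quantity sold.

139.5

RxPlus's profit: π = (p_{RxPlus} − 5)(185 − 3p_{RxPlus} + 2p_{MedCo}).
∂π/∂p_{RxPlus} = 200 − 6p_{RxPlus} + 2p_{MedCo} = 0 ⇒ p_{RxPlus} = 100/3 + (1/3)p_{MedCo}.
Similarly p_{MedCo} = 112/3 + (1/3)p_{RxPlus}.
Substituting the second reaction function into the first: p_{RxPlus} = 100/3 + (1/3)(112/3 + (1/3)p_{RxPlus}), which gives (8/9)p_{RxPlus} = 412/9 ⇒ p_{RxPlus} = 51.5.
Then p_{MedCo} = 112/3 + (1/3)·51.5 = 54.5.
q_{RxPlus} = 185 − 3·51.5 + 2·54.5 = 139.5.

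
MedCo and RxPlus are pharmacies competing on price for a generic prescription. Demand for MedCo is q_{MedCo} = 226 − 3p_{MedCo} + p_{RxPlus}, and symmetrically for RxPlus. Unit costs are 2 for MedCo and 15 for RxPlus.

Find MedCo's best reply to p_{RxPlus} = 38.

MedCo's profit: π = (p_{MedCo} − 2)(226 − 3p_{MedCo} + p_{RxPlus}).
∂π/∂p_{MedCo} = 232 − 6p_{MedCo} + p_{RxPlus} = 0 ⇒ p_{MedCo} = 116/3 + (1/6)p_{RxPlus}.
At p_{RxPlus} = 38: p_{MedCo} = 116/3 + (1/6)·38 = 45.

45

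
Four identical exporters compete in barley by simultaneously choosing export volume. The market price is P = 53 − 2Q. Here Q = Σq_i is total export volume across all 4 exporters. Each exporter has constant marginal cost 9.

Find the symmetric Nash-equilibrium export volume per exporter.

A representative exporter's profit is π_i = q_i(53 − 2Q) − 9q_i, with Q = q_i + Σ_{j≠i} q_j.
First-order condition: 44 − 4q_i − 2Σ_{j≠i} q_j = 0.
Imposing symmetry (q_j = q for all j) turns Σ_{j≠i} q_j into 3q, so 44 = 10q and q = 4.4.

4.4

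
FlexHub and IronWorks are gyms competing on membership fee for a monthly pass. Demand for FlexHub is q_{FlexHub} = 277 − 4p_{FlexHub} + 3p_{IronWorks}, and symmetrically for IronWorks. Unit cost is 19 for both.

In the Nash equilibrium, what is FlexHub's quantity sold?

FlexHub's profit: π = (p_{FlexHub} − 19)(277 − 4p_{FlexHub} + 3p_{IronWorks}).
∂π/∂p_{FlexHub} = 353 − 8p_{FlexHub} + 3p_{IronWorks} = 0 ⇒ p_{FlexHub} = 44.125 + 0.375p_{IronWorks}.
Setting p_{FlexHub} = p_{IronWorks} in the reaction function: p_{FlexHub} = 44.125 + 0.375p_{FlexHub}, so p_{FlexHub} = 44.125 / 0.625 = 70.6.
q_{FlexHub} = 277 − 4·70.6 + 3·70.6 = 206.4.

206.4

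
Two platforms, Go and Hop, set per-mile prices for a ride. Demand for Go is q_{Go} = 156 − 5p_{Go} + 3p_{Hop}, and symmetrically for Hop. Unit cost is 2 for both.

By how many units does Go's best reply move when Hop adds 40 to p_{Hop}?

12

Go's profit: π = (p_{Go} − 2)(156 − 5p_{Go} + 3p_{Hop}).
∂π/∂p_{Go} = 166 − 10p_{Go} + 3p_{Hop} = 0 ⇒ p_{Go} = 16.6 + 0.3p_{Hop}.
The reaction-function slope is 0.3, so a 40-unit rise in p_{Hop} moves p_{Go} by 0.3 × 40 = 12. Go's best response rises — the actions are strategic complements.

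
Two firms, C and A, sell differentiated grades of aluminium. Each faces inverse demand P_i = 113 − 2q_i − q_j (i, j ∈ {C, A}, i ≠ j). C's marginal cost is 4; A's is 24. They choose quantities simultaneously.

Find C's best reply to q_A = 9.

25

Firm C's profit: π = q_C(113 − 2q_C − q_A) − 4q_C.
∂π/∂q_C = 109 − 4q_C − q_A = 0 ⇒ q_C = 27.25 − 0.25q_A.
At q_A = 9: q_C = 27.25 − 0.25·9 = 25.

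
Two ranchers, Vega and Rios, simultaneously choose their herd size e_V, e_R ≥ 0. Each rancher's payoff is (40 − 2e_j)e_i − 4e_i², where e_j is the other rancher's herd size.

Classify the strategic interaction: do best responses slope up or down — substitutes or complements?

Vega's payoff is (40 − 2e_R)e_V − 4e_V².
∂π/∂e_V = 40 − 2e_R − 8e_V = 0, so e_V = 5 − 0.25e_R.
The best-response slope de_V/de_R = −0.25 < 0: the reaction function is downward-sloping, so the choices are strategic substitutes.

strategic substitutes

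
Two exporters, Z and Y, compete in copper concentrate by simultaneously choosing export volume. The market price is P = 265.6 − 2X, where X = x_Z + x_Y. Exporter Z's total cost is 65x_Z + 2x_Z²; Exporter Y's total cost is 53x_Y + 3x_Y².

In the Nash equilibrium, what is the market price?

189.8

Exporter Z's profit: π = x_Z(265.6 − 2(x_Z + x_Y)) − 65x_Z − 2x_Z².
∂π/∂x_Z = 200.6 − 8x_Z − 2x_Y = 0, so x_Z = 25.075 − 0.25x_Y.
For Y: ∂π/∂x_Y = 212.6 − 10x_Y − 2x_Z = 0 ⇒ x_Y = 21.26 − 0.2x_Z.
Plugging x_Y into Z's best response: x_Z = 25.075 − 0.25(21.26 − 0.2x_Z) ⇒ 0.95x_Z = 19.76, so x_Z = 20.8.
Then x_Y = 21.26 − 0.2·20.8 = 17.1.
Equilibrium price: P = 265.6 − 2·37.9 = 189.8.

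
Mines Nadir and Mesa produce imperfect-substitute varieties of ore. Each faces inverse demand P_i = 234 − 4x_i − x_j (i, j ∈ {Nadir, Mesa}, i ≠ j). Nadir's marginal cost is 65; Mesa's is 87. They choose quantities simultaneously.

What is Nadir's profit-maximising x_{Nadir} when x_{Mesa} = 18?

18.875

Mine Nadir's profit: π = x_{Nadir}(234 − 4x_{Nadir} − x_{Mesa}) − 65x_{Nadir}.
∂π/∂x_{Nadir} = 169 − 8x_{Nadir} − x_{Mesa} = 0 ⇒ x_{Nadir} = 21.125 − 0.125x_{Mesa}.
At x_{Mesa} = 18: x_{Nadir} = 21.125 − 0.125·18 = 18.875.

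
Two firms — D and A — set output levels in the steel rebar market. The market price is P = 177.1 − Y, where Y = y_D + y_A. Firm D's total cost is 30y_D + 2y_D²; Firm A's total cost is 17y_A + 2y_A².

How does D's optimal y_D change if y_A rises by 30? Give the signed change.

-5

Firm D's profit: π = y_D(177.1 − (y_D + y_A)) − 30y_D − 2y_D².
∂π/∂y_D = 147.1 − 6y_D − y_A = 0, so y_D = 1471/60 − (1/6)y_A.
The reaction-function slope is −1/6, so a 30-unit rise in y_A moves y_D by −1/6 × 30 = −5. D's best response falls — the actions are strategic substitutes.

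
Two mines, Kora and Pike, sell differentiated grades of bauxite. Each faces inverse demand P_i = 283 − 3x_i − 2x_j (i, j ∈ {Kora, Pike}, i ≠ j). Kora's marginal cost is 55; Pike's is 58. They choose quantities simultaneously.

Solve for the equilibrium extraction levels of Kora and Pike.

28.6875, 27.9375

Mine Kora's profit: π = x_{Kora}(283 − 3x_{Kora} − 2x_{Pike}) − 55x_{Kora}.
∂π/∂x_{Kora} = 228 − 6x_{Kora} − 2x_{Pike} = 0 ⇒ x_{Kora} = 38 − (1/3)x_{Pike}.
Similarly x_{Pike} = 37.5 − (1/3)x_{Kora}.
Substituting the second reaction function into the first: x_{Kora} = 38 − (1/3)(37.5 − (1/3)x_{Kora}), which gives (8/9)x_{Kora} = 25.5 ⇒ x_{Kora} = 28.6875.
Then x_{Pike} = 37.5 − (1/3)·28.6875 = 27.9375.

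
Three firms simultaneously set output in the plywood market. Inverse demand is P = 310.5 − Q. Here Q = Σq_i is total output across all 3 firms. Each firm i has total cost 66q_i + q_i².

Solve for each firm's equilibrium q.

40.75

A representative firm's profit is π_i = q_i(310.5 − Q) − 66q_i − q_i², with Q = q_i + Σ_{j≠i} q_j.
First-order condition: 244.5 − 4q_i − Σ_{j≠i} q_j = 0.
With identical firms, set every q_j = q: then 244.5 − 4q − 2q = 0, i.e. q = 244.5/6 = 40.75.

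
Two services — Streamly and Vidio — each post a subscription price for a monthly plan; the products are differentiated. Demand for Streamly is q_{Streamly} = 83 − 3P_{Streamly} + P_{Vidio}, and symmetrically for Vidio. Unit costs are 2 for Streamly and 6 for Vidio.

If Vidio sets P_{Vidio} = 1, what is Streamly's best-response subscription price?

15

Streamly's profit: π = (P_{Streamly} − 2)(83 − 3P_{Streamly} + P_{Vidio}).
∂π/∂P_{Streamly} = 89 − 6P_{Streamly} + P_{Vidio} = 0 ⇒ P_{Streamly} = 89/6 + (1/6)P_{Vidio}.
At P_{Vidio} = 1: P_{Streamly} = 89/6 + (1/6)·1 = 15.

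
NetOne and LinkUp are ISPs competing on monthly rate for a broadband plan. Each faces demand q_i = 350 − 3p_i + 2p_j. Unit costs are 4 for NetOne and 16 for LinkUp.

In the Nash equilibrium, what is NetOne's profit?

NetOne's profit: π = (p_{NetOne} − 4)(350 − 3p_{NetOne} + 2p_{LinkUp}).
∂π/∂p_{NetOne} = 362 − 6p_{NetOne} + 2p_{LinkUp} = 0 ⇒ p_{NetOne} = 181/3 + (1/3)p_{LinkUp}.
Similarly p_{LinkUp} = 199/3 + (1/3)p_{NetOne}.
Substituting the second reaction function into the first: p_{NetOne} = 181/3 + (1/3)(199/3 + (1/3)p_{NetOne}), which gives (8/9)p_{NetOne} = 742/9 ⇒ p_{NetOne} = 92.75.
Then p_{LinkUp} = 199/3 + (1/3)·92.75 = 97.25.
q_{NetOne} = 350 − 3·92.75 + 2·97.25 = 266.25.
Profit = (92.75 − 4)·266.25 = 23629.6875.

23629.6875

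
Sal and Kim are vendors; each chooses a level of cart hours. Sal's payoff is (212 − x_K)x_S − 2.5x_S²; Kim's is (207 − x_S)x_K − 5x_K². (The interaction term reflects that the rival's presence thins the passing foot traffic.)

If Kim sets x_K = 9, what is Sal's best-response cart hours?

40.6

Expanding Sal's payoff: 212x_S − x_Kx_S − 2.5x_S².
∂π/∂x_S = 212 − x_K − 5x_S = 0, so x_S = 42.4 − 0.2x_K.
At x_K = 9: x_S = 42.4 − 0.2·9 = 40.6.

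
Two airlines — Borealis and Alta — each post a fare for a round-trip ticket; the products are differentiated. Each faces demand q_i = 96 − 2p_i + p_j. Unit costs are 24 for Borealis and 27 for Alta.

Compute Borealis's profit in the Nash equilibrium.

1190.72

Borealis's profit: π = (p_{Borealis} − 24)(96 − 2p_{Borealis} + p_{Alta}).
∂π/∂p_{Borealis} = 144 − 4p_{Borealis} + p_{Alta} = 0 ⇒ p_{Borealis} = 36 + 0.25p_{Alta}.
Similarly p_{Alta} = 37.5 + 0.25p_{Borealis}.
Plugging p_{Alta} into Borealis's best response: p_{Borealis} = 36 + 0.25(37.5 + 0.25p_{Borealis}) ⇒ 0.9375p_{Borealis} = 45.375, so p_{Borealis} = 48.4.
Then p_{Alta} = 37.5 + 0.25·48.4 = 49.6.
q_{Borealis} = 96 − 2·48.4 + 49.6 = 48.8.
Profit = (48.4 − 24)·48.8 = 1190.72.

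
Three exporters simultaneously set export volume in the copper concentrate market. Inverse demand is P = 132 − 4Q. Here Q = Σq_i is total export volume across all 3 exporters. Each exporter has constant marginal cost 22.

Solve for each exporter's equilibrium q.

6.875

A representative exporter's profit is π_i = q_i(132 − 4Q) − 22q_i, with Q = q_i + Σ_{j≠i} q_j.
First-order condition: 110 − 8q_i − 4Σ_{j≠i} q_j = 0.
Imposing symmetry (q_j = q for all j) turns Σ_{j≠i} q_j into 2q, so 110 = 16q and q = 6.875.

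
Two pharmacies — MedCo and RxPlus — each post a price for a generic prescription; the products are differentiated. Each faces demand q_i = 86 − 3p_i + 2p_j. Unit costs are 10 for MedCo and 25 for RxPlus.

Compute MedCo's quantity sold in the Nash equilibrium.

MedCo's profit: π = (p_{MedCo} − 10)(86 − 3p_{MedCo} + 2p_{RxPlus}).
∂π/∂p_{MedCo} = 116 − 6p_{MedCo} + 2p_{RxPlus} = 0 ⇒ p_{MedCo} = 58/3 + (1/3)p_{RxPlus}.
Similarly p_{RxPlus} = 161/6 + (1/3)p_{MedCo}.
Plugging p_{RxPlus} into MedCo's best response: p_{MedCo} = 58/3 + (1/3)(161/6 + (1/3)p_{MedCo}) ⇒ (8/9)p_{MedCo} = 509/18, so p_{MedCo} = 31.8125.
Then p_{RxPlus} = 161/6 + (1/3)·31.8125 = 37.4375.
q_{MedCo} = 86 − 3·31.8125 + 2·37.4375 = 65.4375.

65.4375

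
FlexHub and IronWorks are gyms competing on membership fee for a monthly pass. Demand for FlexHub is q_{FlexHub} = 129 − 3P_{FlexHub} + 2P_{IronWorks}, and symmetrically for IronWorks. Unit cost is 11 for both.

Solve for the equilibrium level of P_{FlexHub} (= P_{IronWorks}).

FlexHub's profit: π = (P_{FlexHub} − 11)(129 − 3P_{FlexHub} + 2P_{IronWorks}).
∂π/∂P_{FlexHub} = 162 − 6P_{FlexHub} + 2P_{IronWorks} = 0 ⇒ P_{FlexHub} = 27 + (1/3)P_{IronWorks}.
By symmetry P_{IronWorks} = P_{FlexHub}; substituting into the reaction function, (2/3)P_{FlexHub} = 27 and P_{FlexHub} = 40.5.

40.5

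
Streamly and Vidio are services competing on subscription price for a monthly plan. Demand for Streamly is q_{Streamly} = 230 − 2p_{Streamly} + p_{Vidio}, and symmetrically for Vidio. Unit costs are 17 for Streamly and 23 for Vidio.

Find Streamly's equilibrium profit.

10310.48

Streamly's profit: π = (p_{Streamly} − 17)(230 − 2p_{Streamly} + p_{Vidio}).
∂π/∂p_{Streamly} = 264 − 4p_{Streamly} + p_{Vidio} = 0 ⇒ p_{Streamly} = 66 + 0.25p_{Vidio}.
Similarly p_{Vidio} = 69 + 0.25p_{Streamly}.
Substituting the second reaction function into the first: p_{Streamly} = 66 + 0.25(69 + 0.25p_{Streamly}), which gives 0.9375p_{Streamly} = 83.25 ⇒ p_{Streamly} = 88.8.
Then p_{Vidio} = 69 + 0.25·88.8 = 91.2.
q_{Streamly} = 230 − 2·88.8 + 91.2 = 143.6.
Profit = (88.8 − 17)·143.6 = 10310.48.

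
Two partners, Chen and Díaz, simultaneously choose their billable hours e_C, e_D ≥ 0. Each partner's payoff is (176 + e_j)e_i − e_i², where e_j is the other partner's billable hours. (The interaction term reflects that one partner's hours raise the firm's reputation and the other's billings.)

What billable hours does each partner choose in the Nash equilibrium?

Chen's payoff is (176 + e_D)e_C − e_C².
∂π/∂e_C = 176 + e_D − 2e_C = 0, so e_C = 88 + 0.5e_D.
Setting e_C = e_D in the reaction function: e_C = 88 + 0.5e_C, so e_C = 88 / 0.5 = 176.

176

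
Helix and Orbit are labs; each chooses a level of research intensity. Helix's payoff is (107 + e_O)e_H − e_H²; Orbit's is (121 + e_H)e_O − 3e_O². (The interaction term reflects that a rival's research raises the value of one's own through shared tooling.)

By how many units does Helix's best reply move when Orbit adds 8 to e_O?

Expanding Helix's payoff: 107e_H + e_Oe_H − e_H².
∂π/∂e_H = 107 + e_O − 2e_H = 0, so e_H = 53.5 + 0.5e_O.
The reaction-function slope is 0.5, so an 8-unit rise in e_O moves e_H by 0.5 × 8 = 4. Helix's best response rises — the actions are strategic complements.

4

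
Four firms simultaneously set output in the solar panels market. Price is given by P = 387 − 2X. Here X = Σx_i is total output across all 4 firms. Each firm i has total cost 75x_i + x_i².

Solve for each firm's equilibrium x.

26

A representative firm's profit is π_i = x_i(387 − 2X) − 75x_i − x_i², with X = x_i + Σ_{j≠i} x_j.
First-order condition: 312 − 6x_i − 2Σ_{j≠i} x_j = 0.
Imposing symmetry (x_j = x for all j) turns Σ_{j≠i} x_j into 3x, so 312 = 12x and x = 26.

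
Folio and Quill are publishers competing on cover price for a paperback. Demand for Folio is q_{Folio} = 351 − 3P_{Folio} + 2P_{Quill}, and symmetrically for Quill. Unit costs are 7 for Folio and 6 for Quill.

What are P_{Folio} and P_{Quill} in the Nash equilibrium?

92.8125, 92.4375

Folio's profit: π = (P_{Folio} − 7)(351 − 3P_{Folio} + 2P_{Quill}).
∂π/∂P_{Folio} = 372 − 6P_{Folio} + 2P_{Quill} = 0 ⇒ P_{Folio} = 62 + (1/3)P_{Quill}.
Similarly P_{Quill} = 61.5 + (1/3)P_{Folio}.
Substituting the second reaction function into the first: P_{Folio} = 62 + (1/3)(61.5 + (1/3)P_{Folio}), which gives (8/9)P_{Folio} = 82.5 ⇒ P_{Folio} = 92.8125.
Then P_{Quill} = 61.5 + (1/3)·92.8125 = 92.4375.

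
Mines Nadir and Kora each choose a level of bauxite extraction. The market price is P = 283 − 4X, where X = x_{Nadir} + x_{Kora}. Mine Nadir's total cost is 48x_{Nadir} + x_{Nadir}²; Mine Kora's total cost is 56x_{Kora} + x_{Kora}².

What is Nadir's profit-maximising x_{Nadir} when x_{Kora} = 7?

Mine Nadir's profit: π = x_{Nadir}(283 − 4(x_{Nadir} + x_{Kora})) − 48x_{Nadir} − x_{Nadir}².
∂π/∂x_{Nadir} = 235 − 10x_{Nadir} − 4x_{Kora} = 0, so x_{Nadir} = 23.5 − 0.4x_{Kora}.
At x_{Kora} = 7: x_{Nadir} = 23.5 − 0.4·7 = 20.7.

20.7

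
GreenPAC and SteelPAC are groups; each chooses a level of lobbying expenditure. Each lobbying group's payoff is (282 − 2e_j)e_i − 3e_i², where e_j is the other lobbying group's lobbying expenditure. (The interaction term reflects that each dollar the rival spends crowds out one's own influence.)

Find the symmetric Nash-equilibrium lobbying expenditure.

GreenPAC's payoff is (282 − 2e_S)e_G − 3e_G².
∂π/∂e_G = 282 − 2e_S − 6e_G = 0, so e_G = 47 − (1/3)e_S.
The game is symmetric, so in equilibrium e_S = e_G: the reaction function gives (4/3)e_G = 47, hence e_G = 35.25.

35.25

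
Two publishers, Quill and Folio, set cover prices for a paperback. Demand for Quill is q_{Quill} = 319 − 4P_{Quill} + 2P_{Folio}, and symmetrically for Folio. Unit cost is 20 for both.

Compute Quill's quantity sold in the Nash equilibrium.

Quill's profit: π = (P_{Quill} − 20)(319 − 4P_{Quill} + 2P_{Folio}).
∂π/∂P_{Quill} = 399 − 8P_{Quill} + 2P_{Folio} = 0 ⇒ P_{Quill} = 49.875 + 0.25P_{Folio}.
By symmetry P_{Folio} = P_{Quill}; substituting into the reaction function, 0.75P_{Quill} = 49.875 and P_{Quill} = 66.5.
q_{Quill} = 319 − 4·66.5 + 2·66.5 = 186.

186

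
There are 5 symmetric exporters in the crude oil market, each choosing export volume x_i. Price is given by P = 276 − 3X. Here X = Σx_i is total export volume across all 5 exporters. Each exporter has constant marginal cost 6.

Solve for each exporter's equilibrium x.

A representative exporter's profit is π_i = x_i(276 − 3X) − 6x_i, with X = x_i + Σ_{j≠i} x_j.
First-order condition: 270 − 6x_i − 3Σ_{j≠i} x_j = 0.
Imposing symmetry (x_j = x for all j) turns Σ_{j≠i} x_j into 4x, so 270 = 18x and x = 15.

15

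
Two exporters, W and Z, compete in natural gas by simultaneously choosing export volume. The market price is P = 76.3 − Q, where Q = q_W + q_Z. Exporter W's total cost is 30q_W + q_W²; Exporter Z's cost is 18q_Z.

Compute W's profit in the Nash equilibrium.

48.02

Exporter W's profit: π = q_W(76.3 − (q_W + q_Z)) − 30q_W − q_W².
∂π/∂q_W = 46.3 − 4q_W − q_Z = 0, so q_W = 11.575 − 0.25q_Z.
For Z: ∂π/∂q_Z = 58.3 − 2q_Z − q_W = 0 ⇒ q_Z = 29.15 − 0.5q_W.
Substituting the second reaction function into the first: q_W = 11.575 − 0.25(29.15 − 0.5q_W), which gives 0.875q_W = 4.2875 ⇒ q_W = 4.9.
Then q_Z = 29.15 − 0.5·4.9 = 26.7.
Price P = 76.3 − 31.6 = 44.7.
W's profit: (44.7 − 30)·4.9 − (4.9)² = 48.02.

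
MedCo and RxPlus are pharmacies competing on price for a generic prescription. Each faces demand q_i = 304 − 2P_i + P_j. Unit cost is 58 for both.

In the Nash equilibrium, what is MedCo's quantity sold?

MedCo's profit: π = (P_{MedCo} − 58)(304 − 2P_{MedCo} + P_{RxPlus}).
∂π/∂P_{MedCo} = 420 − 4P_{MedCo} + P_{RxPlus} = 0 ⇒ P_{MedCo} = 105 + 0.25P_{RxPlus}.
The game is symmetric, so in equilibrium P_{RxPlus} = P_{MedCo}: the reaction function gives 0.75P_{MedCo} = 105, hence P_{MedCo} = 140.
q_{MedCo} = 304 − 2·140 + 140 = 164.

164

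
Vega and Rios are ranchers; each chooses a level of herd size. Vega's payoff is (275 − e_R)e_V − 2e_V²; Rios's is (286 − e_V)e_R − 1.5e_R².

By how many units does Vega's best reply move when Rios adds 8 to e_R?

Expanding Vega's payoff: 275e_V − e_Re_V − 2e_V².
∂π/∂e_V = 275 − e_R − 4e_V = 0, so e_V = 68.75 − 0.25e_R.
The reaction-function slope is −0.25, so an 8-unit rise in e_R moves e_V by −0.25 × 8 = −2. Vega's best response falls — the actions are strategic substitutes.

-2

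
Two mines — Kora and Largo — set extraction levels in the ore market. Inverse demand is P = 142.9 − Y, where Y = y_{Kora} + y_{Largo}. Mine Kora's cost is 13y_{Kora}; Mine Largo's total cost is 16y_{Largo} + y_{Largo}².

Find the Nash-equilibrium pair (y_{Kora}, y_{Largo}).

56.1, 17.7

Mine Kora's profit: π = y_{Kora}(142.9 − (y_{Kora} + y_{Largo})) − 13y_{Kora}.
∂π/∂y_{Kora} = 129.9 − 2y_{Kora} − y_{Largo} = 0, so y_{Kora} = 64.95 − 0.5y_{Largo}.
For Largo: ∂π/∂y_{Largo} = 126.9 − 4y_{Largo} − y_{Kora} = 0 ⇒ y_{Largo} = 31.725 − 0.25y_{Kora}.
Substituting the second reaction function into the first: y_{Kora} = 64.95 − 0.5(31.725 − 0.25y_{Kora}), which gives 0.875y_{Kora} = 49.0875 ⇒ y_{Kora} = 56.1.
Then y_{Largo} = 31.725 − 0.25·56.1 = 17.7.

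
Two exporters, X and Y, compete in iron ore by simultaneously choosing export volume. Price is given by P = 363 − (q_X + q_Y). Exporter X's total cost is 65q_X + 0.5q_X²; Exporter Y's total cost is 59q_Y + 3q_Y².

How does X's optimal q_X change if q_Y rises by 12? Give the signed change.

Exporter X's profit: π = q_X(363 − (q_X + q_Y)) − 65q_X − 0.5q_X².
∂π/∂q_X = 298 − 3q_X − q_Y = 0, so q_X = 298/3 − (1/3)q_Y.
The reaction-function slope is −1/3, so a 12-unit rise in q_Y moves q_X by −1/3 × 12 = −4. X's best response falls — the actions are strategic substitutes.

-4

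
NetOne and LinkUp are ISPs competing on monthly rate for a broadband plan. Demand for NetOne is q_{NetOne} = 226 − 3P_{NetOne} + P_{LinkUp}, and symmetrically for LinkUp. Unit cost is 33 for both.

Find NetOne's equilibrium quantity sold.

NetOne's profit: π = (P_{NetOne} − 33)(226 − 3P_{NetOne} + P_{LinkUp}).
∂π/∂P_{NetOne} = 325 − 6P_{NetOne} + P_{LinkUp} = 0 ⇒ P_{NetOne} = 325/6 + (1/6)P_{LinkUp}.
The game is symmetric, so in equilibrium P_{LinkUp} = P_{NetOne}: the reaction function gives (5/6)P_{NetOne} = 325/6, hence P_{NetOne} = 65.
q_{NetOne} = 226 − 3·65 + 65 = 96.

96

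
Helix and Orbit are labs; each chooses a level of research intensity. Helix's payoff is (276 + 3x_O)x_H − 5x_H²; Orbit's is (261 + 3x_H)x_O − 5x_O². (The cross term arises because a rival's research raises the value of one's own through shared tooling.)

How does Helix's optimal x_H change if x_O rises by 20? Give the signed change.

6

Expanding Helix's payoff: 276x_H + 3x_Ox_H − 5x_H².
∂π/∂x_H = 276 + 3x_O − 10x_H = 0, so x_H = 27.6 + 0.3x_O.
The reaction-function slope is 0.3, so a 20-unit rise in x_O moves x_H by 0.3 × 20 = 6. Helix's best response rises — the actions are strategic complements.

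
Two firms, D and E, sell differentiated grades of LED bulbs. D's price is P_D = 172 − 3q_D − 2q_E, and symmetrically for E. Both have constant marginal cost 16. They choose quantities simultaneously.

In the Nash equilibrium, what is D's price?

74.5

Firm D's profit: π = q_D(172 − 3q_D − 2q_E) − 16q_D.
∂π/∂q_D = 156 − 6q_D − 2q_E = 0 ⇒ q_D = 26 − (1/3)q_E.
By symmetry q_E = q_D; substituting into the reaction function, (4/3)q_D = 26 and q_D = 19.5.
P_D = 172 − 3·19.5 − 2·19.5 = 74.5.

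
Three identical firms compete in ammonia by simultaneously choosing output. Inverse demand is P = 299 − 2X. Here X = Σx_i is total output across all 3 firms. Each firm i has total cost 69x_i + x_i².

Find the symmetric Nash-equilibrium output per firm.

A representative firm's profit is π_i = x_i(299 − 2X) − 69x_i − x_i², with X = x_i + Σ_{j≠i} x_j.
First-order condition: 230 − 6x_i − 2Σ_{j≠i} x_j = 0.
In a symmetric equilibrium every firm chooses the same x, so Σ_{j≠i} x_j = 2x. The condition becomes 230 − 10x = 0, giving x = 230/10 = 23.

23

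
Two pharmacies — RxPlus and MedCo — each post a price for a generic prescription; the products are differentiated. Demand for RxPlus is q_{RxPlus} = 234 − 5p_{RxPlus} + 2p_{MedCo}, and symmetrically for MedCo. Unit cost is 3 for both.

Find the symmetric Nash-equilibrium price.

RxPlus's profit: π = (p_{RxPlus} − 3)(234 − 5p_{RxPlus} + 2p_{MedCo}).
∂π/∂p_{RxPlus} = 249 − 10p_{RxPlus} + 2p_{MedCo} = 0 ⇒ p_{RxPlus} = 24.9 + 0.2p_{MedCo}.
By symmetry p_{MedCo} = p_{RxPlus}; substituting into the reaction function, 0.8p_{RxPlus} = 24.9 and p_{RxPlus} = 31.125.

31.125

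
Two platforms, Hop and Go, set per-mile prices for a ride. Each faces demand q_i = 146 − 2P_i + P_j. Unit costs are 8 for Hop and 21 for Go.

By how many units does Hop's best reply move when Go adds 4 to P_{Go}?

Hop's profit: π = (P_{Hop} − 8)(146 − 2P_{Hop} + P_{Go}).
∂π/∂P_{Hop} = 162 − 4P_{Hop} + P_{Go} = 0 ⇒ P_{Hop} = 40.5 + 0.25P_{Go}.
The reaction-function slope is 0.25, so a 4-unit rise in P_{Go} moves P_{Hop} by 0.25 × 4 = 1. Hop's best response rises — the actions are strategic complements.

1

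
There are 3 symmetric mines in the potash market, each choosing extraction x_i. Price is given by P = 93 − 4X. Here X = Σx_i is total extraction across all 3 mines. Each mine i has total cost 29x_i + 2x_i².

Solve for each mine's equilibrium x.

A representative mine's profit is π_i = x_i(93 − 4X) − 29x_i − 2x_i², with X = x_i + Σ_{j≠i} x_j.
First-order condition: 64 − 12x_i − 4Σ_{j≠i} x_j = 0.
With identical mines, set every x_j = x: then 64 − 12x − 8x = 0, i.e. x = 64/20 = 3.2.

3.2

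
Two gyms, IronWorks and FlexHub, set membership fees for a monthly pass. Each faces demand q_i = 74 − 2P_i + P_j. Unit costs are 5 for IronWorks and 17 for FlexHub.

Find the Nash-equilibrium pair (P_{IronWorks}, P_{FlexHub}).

29.6, 34.4

IronWorks's profit: π = (P_{IronWorks} − 5)(74 − 2P_{IronWorks} + P_{FlexHub}).
∂π/∂P_{IronWorks} = 84 − 4P_{IronWorks} + P_{FlexHub} = 0 ⇒ P_{IronWorks} = 21 + 0.25P_{FlexHub}.
Similarly P_{FlexHub} = 27 + 0.25P_{IronWorks}.
Substituting the second reaction function into the first: P_{IronWorks} = 21 + 0.25(27 + 0.25P_{IronWorks}), which gives 0.9375P_{IronWorks} = 27.75 ⇒ P_{IronWorks} = 29.6.
Then P_{FlexHub} = 27 + 0.25·29.6 = 34.4.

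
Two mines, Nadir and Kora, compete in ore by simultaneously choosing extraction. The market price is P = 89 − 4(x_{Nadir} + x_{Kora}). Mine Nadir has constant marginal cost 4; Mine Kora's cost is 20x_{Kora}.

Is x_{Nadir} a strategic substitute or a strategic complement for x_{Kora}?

Mine Nadir's profit: π = x_{Nadir}(89 − 4(x_{Nadir} + x_{Kora})) − 4x_{Nadir}.
∂π/∂x_{Nadir} = 85 − 8x_{Nadir} − 4x_{Kora} = 0, so x_{Nadir} = 10.625 − 0.5x_{Kora}.
The best-response slope dx_{Nadir}/dx_{Kora} = −0.5 < 0: the reaction function is downward-sloping, so the choices are strategic substitutes.

strategic substitutes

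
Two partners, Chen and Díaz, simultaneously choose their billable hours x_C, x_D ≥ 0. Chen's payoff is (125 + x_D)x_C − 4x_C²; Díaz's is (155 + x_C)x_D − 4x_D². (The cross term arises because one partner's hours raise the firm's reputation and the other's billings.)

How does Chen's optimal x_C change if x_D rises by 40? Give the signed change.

5

Expanding Chen's payoff: 125x_C + x_Dx_C − 4x_C².
∂π/∂x_C = 125 + x_D − 8x_C = 0, so x_C = 15.625 + 0.125x_D.
The reaction-function slope is 0.125, so a 40-unit rise in x_D moves x_C by 0.125 × 40 = 5. Chen's best response rises — the actions are strategic complements.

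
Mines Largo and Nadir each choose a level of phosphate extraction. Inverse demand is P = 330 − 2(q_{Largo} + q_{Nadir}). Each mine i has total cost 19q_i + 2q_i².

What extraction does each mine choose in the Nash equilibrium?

31.1

Mine Largo's profit: π = q_{Largo}(330 − 2(q_{Largo} + q_{Nadir})) − 19q_{Largo} − 2q_{Largo}².
∂π/∂q_{Largo} = 311 − 8q_{Largo} − 2q_{Nadir} = 0, so q_{Largo} = 38.875 − 0.25q_{Nadir}.
The game is symmetric, so in equilibrium q_{Nadir} = q_{Largo}: the reaction function gives 1.25q_{Largo} = 38.875, hence q_{Largo} = 31.1.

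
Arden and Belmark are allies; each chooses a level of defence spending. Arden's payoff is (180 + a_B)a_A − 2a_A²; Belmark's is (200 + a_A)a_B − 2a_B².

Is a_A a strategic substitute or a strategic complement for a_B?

strategic complements

Expanding Arden's payoff: 180a_A + a_Ba_A − 2a_A².
∂π/∂a_A = 180 + a_B − 4a_A = 0, so a_A = 45 + 0.25a_B.
The best-response slope da_A/da_B = 0.25 > 0: the reaction function is upward-sloping, so the choices are strategic complements.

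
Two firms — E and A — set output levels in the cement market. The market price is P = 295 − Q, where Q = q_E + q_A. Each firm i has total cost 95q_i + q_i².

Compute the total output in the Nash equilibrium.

80

Firm E's profit: π = q_E(295 − (q_E + q_A)) − 95q_E − q_E².
∂π/∂q_E = 200 − 4q_E − q_A = 0, so q_E = 50 − 0.25q_A.
By symmetry q_A = q_E; substituting into the reaction function, 1.25q_E = 50 and q_E = 40.
Total output: 40 + 40 = 80.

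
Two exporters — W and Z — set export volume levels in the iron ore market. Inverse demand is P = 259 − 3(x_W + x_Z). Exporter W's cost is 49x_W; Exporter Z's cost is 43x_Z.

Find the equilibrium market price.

117

Exporter W's profit: π = x_W(259 − 3(x_W + x_Z)) − 49x_W.
∂π/∂x_W = 210 − 6x_W − 3x_Z = 0, so x_W = 35 − 0.5x_Z.
By the same steps for Z: x_Z = 36 − 0.5x_W.
Substituting the second reaction function into the first: x_W = 35 − 0.5(36 − 0.5x_W), which gives 0.75x_W = 17 ⇒ x_W = 68/3.
Then x_Z = 36 − 0.5·(68/3) = 74/3.
Equilibrium price: P = 259 − 3·(142/3) = 117.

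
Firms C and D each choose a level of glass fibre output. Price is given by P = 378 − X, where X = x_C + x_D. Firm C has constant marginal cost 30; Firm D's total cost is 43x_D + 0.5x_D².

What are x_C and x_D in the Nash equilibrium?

141.8, 64.4

Firm C's profit: π = x_C(378 − (x_C + x_D)) − 30x_C.
∂π/∂x_C = 348 − 2x_C − x_D = 0, so x_C = 174 − 0.5x_D.
For D: ∂π/∂x_D = 335 − 3x_D − x_C = 0 ⇒ x_D = 335/3 − (1/3)x_C.
Substituting the second reaction function into the first: x_C = 174 − 0.5(335/3 − (1/3)x_C), which gives (5/6)x_C = 709/6 ⇒ x_C = 141.8.
Then x_D = 335/3 − (1/3)·141.8 = 64.4.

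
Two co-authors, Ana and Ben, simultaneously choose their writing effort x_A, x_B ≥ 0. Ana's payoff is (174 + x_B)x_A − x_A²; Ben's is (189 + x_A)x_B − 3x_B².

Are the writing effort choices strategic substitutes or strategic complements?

strategic complements

Expanding Ana's payoff: 174x_A + x_Bx_A − x_A².
∂π/∂x_A = 174 + x_B − 2x_A = 0, so x_A = 87 + 0.5x_B.
The best-response slope dx_A/dx_B = 0.5 > 0: the reaction function is upward-sloping, so the choices are strategic complements.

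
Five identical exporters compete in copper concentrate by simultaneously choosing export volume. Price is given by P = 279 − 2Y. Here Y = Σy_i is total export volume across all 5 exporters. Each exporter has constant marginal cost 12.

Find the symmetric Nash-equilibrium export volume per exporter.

22.25

A representative exporter's profit is π_i = y_i(279 − 2Y) − 12y_i, with Y = y_i + Σ_{j≠i} y_j.
First-order condition: 267 − 4y_i − 2Σ_{j≠i} y_j = 0.
With identical exporters, set every y_j = y: then 267 − 4y − 8y = 0, i.e. y = 267/12 = 22.25.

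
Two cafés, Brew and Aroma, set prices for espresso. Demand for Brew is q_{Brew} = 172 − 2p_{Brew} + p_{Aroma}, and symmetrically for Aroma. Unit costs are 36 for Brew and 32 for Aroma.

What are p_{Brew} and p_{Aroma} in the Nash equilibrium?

80.8, 79.2

Brew's profit: π = (p_{Brew} − 36)(172 − 2p_{Brew} + p_{Aroma}).
∂π/∂p_{Brew} = 244 − 4p_{Brew} + p_{Aroma} = 0 ⇒ p_{Brew} = 61 + 0.25p_{Aroma}.
Similarly p_{Aroma} = 59 + 0.25p_{Brew}.
Solving the two reaction functions simultaneously: (1 − (0.25)(0.25))p_{Brew} = 61 + 0.25·59, so 0.9375p_{Brew} = 75.75 and p_{Brew} = 80.8.
Then p_{Aroma} = 59 + 0.25·80.8 = 79.2.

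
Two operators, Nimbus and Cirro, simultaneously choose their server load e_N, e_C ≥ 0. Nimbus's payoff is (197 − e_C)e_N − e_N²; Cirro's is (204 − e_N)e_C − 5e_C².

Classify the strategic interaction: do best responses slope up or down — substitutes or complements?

Expanding Nimbus's payoff: 197e_N − e_Ce_N − e_N².
∂π/∂e_N = 197 − e_C − 2e_N = 0, so e_N = 98.5 − 0.5e_C.
The best-response slope de_N/de_C = −0.5 < 0: the reaction function is downward-sloping, so the choices are strategic substitutes.

strategic substitutes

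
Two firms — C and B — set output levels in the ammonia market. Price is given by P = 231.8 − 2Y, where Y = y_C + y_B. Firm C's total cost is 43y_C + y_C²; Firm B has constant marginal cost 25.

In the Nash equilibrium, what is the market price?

Firm C's profit: π = y_C(231.8 − 2(y_C + y_B)) − 43y_C − y_C².
∂π/∂y_C = 188.8 − 6y_C − 2y_B = 0, so y_C = 472/15 − (1/3)y_B.
For B: ∂π/∂y_B = 206.8 − 4y_B − 2y_C = 0 ⇒ y_B = 51.7 − 0.5y_C.
Plugging y_B into C's best response: y_C = 472/15 − (1/3)(51.7 − 0.5y_C) ⇒ (5/6)y_C = 427/30, so y_C = 17.08.
Then y_B = 51.7 − 0.5·17.08 = 43.16.
Equilibrium price: P = 231.8 − 2·60.24 = 111.32.

111.32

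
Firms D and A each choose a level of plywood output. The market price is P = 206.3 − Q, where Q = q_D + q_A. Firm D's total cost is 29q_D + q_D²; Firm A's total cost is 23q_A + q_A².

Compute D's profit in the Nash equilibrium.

Firm D's profit: π = q_D(206.3 − (q_D + q_A)) − 29q_D − q_D².
∂π/∂q_D = 177.3 − 4q_D − q_A = 0, so q_D = 44.325 − 0.25q_A.
By the same steps for A: q_A = 45.825 − 0.25q_D.
Plugging q_A into D's best response: q_D = 44.325 − 0.25(45.825 − 0.25q_D) ⇒ 0.9375q_D = 5259/160, so q_D = 35.06.
Then q_A = 45.825 − 0.25·35.06 = 37.06.
Price P = 206.3 − 72.12 = 134.18.
D's profit: (134.18 − 29)·35.06 − (35.06)² = 2458.4072.

2458.4072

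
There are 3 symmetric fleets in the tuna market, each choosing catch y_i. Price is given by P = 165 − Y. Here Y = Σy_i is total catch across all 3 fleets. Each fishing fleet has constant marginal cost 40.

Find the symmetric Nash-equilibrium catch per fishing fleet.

A representative fishing fleet's profit is π_i = y_i(165 − Y) − 40y_i, with Y = y_i + Σ_{j≠i} y_j.
First-order condition: 125 − 2y_i − Σ_{j≠i} y_j = 0.
With identical fishing fleets, set every y_j = y: then 125 − 2y − 2y = 0, i.e. y = 125/4 = 31.25.

31.25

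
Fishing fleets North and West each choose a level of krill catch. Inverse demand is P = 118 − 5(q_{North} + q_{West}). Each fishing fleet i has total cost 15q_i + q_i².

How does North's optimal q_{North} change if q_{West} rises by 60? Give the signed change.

Fishing fleet North's profit: π = q_{North}(118 − 5(q_{North} + q_{West})) − 15q_{North} − q_{North}².
∂π/∂q_{North} = 103 − 12q_{North} − 5q_{West} = 0, so q_{North} = 103/12 − (5/12)q_{West}.
The reaction-function slope is −5/12, so a 60-unit rise in q_{West} moves q_{North} by −5/12 × 60 = −25. North's best response falls — the actions are strategic substitutes.

-25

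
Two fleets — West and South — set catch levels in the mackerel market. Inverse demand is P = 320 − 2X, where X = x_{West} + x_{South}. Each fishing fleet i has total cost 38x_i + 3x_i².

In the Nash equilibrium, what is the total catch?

Fishing fleet West's profit: π = x_{West}(320 − 2(x_{West} + x_{South})) − 38x_{West} − 3x_{West}².
∂π/∂x_{West} = 282 − 10x_{West} − 2x_{South} = 0, so x_{West} = 28.2 − 0.2x_{South}.
By symmetry x_{South} = x_{West}; substituting into the reaction function, 1.2x_{West} = 28.2 and x_{West} = 23.5.
Total catch: 23.5 + 23.5 = 47.

47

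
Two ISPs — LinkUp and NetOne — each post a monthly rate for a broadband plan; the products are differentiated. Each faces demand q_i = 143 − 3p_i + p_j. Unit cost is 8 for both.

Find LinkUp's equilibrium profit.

1935.48

LinkUp's profit: π = (p_{LinkUp} − 8)(143 − 3p_{LinkUp} + p_{NetOne}).
∂π/∂p_{LinkUp} = 167 − 6p_{LinkUp} + p_{NetOne} = 0 ⇒ p_{LinkUp} = 167/6 + (1/6)p_{NetOne}.
Setting p_{LinkUp} = p_{NetOne} in the reaction function: p_{LinkUp} = 167/6 + (1/6)p_{LinkUp}, so p_{LinkUp} = (167/6) / (5/6) = 33.4.
q_{LinkUp} = 143 − 3·33.4 + 33.4 = 76.2.
Profit = (33.4 − 8)·76.2 = 1935.48.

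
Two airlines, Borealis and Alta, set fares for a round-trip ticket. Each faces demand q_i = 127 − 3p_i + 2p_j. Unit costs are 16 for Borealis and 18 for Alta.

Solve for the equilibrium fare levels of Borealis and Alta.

Borealis's profit: π = (p_{Borealis} − 16)(127 − 3p_{Borealis} + 2p_{Alta}).
∂π/∂p_{Borealis} = 175 − 6p_{Borealis} + 2p_{Alta} = 0 ⇒ p_{Borealis} = 175/6 + (1/3)p_{Alta}.
Similarly p_{Alta} = 181/6 + (1/3)p_{Borealis}.
Substituting the second reaction function into the first: p_{Borealis} = 175/6 + (1/3)(181/6 + (1/3)p_{Borealis}), which gives (8/9)p_{Borealis} = 353/9 ⇒ p_{Borealis} = 44.125.
Then p_{Alta} = 181/6 + (1/3)·44.125 = 44.875.

44.125, 44.875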